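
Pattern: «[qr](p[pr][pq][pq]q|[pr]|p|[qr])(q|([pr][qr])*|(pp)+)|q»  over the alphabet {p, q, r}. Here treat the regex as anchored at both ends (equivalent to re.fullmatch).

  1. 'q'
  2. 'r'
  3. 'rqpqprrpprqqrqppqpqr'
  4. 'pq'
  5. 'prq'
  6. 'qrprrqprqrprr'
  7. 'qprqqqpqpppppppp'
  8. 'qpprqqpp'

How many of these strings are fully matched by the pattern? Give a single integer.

1

1 → match
2 → no match
3 → no match
4 → no match
5 → no match
6 → no match
7 → no match
8 → no match
Total matched: 1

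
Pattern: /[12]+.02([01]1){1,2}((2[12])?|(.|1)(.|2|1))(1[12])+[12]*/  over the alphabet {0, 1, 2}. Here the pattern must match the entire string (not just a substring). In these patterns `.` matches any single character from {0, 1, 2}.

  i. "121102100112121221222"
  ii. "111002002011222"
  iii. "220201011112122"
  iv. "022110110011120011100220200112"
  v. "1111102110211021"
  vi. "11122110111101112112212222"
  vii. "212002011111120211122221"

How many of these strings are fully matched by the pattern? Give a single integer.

i → no match
ii → no match
iii → match
iv → no match
v → no match
vi → no match
vii → no match
Total matched: 1

1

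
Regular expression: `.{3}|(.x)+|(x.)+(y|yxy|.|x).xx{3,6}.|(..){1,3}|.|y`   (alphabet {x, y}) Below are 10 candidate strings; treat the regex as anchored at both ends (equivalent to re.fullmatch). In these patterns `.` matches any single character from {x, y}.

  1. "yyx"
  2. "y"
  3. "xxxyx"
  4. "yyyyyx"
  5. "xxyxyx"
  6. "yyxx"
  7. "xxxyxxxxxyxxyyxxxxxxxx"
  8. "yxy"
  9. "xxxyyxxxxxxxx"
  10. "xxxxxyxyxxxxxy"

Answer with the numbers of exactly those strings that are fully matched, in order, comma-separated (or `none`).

1, 2, 4, 5, 6, 7, 8, 9, 10

1. "yyx" → match
2. "y" → match
3. "xxxyx" → no match
4. "yyyyyx" → match
5. "xxyxyx" → match
6. "yyxx" → match
7 → match
8. "yxy" → match
9 → match
10 → match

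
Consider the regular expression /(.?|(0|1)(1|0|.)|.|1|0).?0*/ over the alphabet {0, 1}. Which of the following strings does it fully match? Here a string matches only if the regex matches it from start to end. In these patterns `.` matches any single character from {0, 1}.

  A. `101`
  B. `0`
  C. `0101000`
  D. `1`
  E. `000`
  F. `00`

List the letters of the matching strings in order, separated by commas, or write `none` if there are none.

A → match
B → match
C → no match
D → match
E → match
F → match

A, B, D, E, F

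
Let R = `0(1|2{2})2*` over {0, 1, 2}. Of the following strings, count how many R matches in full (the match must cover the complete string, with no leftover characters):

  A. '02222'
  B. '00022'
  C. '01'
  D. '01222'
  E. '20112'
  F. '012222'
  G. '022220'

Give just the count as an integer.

4

A → match
B → no match
C → match
D → match
E → no match — must start with '0'
F → match
G → no match
Total matched: 4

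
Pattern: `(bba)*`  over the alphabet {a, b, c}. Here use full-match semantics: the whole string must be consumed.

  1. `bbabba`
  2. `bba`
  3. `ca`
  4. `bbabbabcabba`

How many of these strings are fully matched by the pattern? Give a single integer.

2

1. `bbabba` → match
2. `bba` → match
3. `ca` → no match
4. `bbabbabcabba` → no match
Total matched: 2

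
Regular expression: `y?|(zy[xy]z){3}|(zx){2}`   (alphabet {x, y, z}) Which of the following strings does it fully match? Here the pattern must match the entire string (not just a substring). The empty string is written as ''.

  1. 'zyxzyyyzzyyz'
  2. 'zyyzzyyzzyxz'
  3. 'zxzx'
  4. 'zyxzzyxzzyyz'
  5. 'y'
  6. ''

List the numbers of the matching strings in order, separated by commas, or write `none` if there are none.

1 → no match
2 → match
3 → match
4 → match
5 → match
6 → match

2, 3, 4, 5, 6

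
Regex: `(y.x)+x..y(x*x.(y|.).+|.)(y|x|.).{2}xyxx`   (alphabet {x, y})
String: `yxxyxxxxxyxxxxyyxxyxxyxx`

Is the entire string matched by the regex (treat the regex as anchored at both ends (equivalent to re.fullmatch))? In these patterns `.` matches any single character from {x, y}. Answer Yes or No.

Yes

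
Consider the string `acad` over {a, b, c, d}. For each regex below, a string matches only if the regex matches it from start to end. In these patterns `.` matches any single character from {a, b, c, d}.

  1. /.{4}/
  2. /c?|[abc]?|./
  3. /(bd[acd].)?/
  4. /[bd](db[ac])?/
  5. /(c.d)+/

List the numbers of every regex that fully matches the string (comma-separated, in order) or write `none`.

1 → match
2 → no match
3 → no match
4 → no match
5 → no match — must start with `c`

1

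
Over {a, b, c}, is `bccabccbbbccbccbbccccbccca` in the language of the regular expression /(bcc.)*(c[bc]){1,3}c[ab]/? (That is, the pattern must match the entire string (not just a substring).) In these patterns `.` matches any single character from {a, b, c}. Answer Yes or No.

No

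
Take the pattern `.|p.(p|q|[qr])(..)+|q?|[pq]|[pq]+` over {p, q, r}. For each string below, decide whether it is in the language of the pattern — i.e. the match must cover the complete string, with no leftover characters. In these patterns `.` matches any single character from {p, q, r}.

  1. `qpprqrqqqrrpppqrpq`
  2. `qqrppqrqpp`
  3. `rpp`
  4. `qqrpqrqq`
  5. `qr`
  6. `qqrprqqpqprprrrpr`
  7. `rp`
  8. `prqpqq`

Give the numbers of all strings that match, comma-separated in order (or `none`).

1 → no match
2 → no match
3 → no match
4 → no match
5 → no match
6 → no match
7 → no match
8 → no match

none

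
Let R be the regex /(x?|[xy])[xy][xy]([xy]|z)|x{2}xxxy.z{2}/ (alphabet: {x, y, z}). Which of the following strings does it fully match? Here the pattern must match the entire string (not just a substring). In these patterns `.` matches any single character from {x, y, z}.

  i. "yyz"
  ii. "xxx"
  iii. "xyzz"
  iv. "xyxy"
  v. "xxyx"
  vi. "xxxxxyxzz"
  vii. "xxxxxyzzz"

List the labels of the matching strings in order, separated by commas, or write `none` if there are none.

i → match
ii → match
iii → no match
iv → match
v → match
vi → match
vii → match

i, ii, iv, v, vi, vii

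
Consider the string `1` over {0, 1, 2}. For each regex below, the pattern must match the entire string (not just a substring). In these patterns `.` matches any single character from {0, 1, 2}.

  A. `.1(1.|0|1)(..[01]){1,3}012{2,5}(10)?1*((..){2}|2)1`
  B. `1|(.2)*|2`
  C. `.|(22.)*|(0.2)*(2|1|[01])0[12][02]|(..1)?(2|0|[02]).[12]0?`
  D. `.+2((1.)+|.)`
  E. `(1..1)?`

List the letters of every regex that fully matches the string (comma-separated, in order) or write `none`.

A → no match
B → match
C → match
D → no match
E → no match

B, C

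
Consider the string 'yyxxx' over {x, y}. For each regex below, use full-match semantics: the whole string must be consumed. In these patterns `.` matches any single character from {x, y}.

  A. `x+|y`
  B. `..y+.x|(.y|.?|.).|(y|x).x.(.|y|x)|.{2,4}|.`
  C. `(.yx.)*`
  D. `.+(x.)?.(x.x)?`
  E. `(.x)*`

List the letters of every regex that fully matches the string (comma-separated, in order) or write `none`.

B, D

A → no match
B → match
C → no match
D → match
E → no match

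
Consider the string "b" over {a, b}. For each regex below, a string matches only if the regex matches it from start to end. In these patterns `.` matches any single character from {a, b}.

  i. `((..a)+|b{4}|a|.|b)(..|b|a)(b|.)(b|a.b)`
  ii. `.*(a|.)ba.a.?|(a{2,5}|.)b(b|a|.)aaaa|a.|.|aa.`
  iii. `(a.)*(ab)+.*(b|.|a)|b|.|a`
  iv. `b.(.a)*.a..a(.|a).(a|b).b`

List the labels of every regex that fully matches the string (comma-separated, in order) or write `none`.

ii, iii

i → no match
ii → match
iii → match
iv → no match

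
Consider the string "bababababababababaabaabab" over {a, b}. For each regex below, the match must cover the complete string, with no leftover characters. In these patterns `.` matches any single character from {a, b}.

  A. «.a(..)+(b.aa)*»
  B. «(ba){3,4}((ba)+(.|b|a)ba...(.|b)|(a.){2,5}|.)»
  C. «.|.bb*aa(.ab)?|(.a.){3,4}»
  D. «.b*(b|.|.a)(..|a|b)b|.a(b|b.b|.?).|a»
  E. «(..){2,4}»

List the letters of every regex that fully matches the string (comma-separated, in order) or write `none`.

B

A → no match
B → match
C → no match
D → no match
E → no match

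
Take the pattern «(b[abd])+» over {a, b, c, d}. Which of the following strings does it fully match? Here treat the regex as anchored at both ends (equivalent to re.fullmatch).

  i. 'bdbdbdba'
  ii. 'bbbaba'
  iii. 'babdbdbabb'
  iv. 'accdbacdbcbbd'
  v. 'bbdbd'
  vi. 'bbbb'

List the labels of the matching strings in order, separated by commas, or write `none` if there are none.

i, ii, iii, vi

i → match
ii → match
iii → match
iv → no match — must start with 'b'
v → no match
vi → match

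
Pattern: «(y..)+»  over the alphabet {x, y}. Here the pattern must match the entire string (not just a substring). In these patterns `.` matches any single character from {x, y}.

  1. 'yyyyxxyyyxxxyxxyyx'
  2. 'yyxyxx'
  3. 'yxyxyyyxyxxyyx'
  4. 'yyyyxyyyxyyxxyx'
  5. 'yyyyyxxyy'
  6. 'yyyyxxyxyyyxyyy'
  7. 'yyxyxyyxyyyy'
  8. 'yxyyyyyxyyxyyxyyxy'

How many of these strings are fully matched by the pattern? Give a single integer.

4

1 → no match
2 → match
3 → no match
4 → no match
5 → no match
6 → match
7 → match
8 → match
Total matched: 4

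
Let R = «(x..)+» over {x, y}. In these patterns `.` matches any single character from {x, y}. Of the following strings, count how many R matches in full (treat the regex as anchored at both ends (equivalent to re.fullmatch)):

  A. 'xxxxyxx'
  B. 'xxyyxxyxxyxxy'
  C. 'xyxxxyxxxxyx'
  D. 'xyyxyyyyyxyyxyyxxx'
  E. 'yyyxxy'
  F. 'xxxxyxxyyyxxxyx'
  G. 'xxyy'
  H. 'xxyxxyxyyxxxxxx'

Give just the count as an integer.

2

A → no match
B → no match
C → match
D → no match
E → no match — must start with 'x'
F → no match
G → no match
H → match
Total matched: 2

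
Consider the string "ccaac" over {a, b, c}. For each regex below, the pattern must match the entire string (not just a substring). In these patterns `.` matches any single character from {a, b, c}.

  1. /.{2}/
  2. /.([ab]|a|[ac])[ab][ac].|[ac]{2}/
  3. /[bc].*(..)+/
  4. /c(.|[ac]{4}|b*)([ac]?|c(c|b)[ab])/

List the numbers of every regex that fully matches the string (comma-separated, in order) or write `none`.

2, 3, 4

1 → no match
2 → match
3 → match
4 → match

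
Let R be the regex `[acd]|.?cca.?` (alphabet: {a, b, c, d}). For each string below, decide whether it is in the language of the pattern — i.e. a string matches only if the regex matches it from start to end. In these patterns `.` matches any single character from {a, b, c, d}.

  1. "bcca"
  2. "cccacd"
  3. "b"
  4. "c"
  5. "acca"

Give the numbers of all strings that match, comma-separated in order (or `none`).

1, 4, 5

1 → match
2 → no match
3 → no match
4 → match
5 → match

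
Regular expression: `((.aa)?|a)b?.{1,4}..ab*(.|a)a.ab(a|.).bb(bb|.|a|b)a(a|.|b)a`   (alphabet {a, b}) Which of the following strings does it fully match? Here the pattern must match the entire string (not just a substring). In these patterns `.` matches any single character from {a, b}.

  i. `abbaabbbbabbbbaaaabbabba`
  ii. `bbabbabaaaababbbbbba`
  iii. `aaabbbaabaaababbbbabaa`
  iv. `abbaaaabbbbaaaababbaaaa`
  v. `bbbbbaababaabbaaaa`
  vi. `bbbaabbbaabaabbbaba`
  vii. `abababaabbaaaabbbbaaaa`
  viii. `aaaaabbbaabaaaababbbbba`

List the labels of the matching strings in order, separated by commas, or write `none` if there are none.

i → no match
ii → no match
iii → no match
iv → no match
v → no match
vi → no match
vii → no match
viii → no match

none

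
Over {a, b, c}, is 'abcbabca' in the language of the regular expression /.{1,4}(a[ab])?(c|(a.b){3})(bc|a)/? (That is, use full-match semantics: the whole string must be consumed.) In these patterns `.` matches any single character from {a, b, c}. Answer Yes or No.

Yes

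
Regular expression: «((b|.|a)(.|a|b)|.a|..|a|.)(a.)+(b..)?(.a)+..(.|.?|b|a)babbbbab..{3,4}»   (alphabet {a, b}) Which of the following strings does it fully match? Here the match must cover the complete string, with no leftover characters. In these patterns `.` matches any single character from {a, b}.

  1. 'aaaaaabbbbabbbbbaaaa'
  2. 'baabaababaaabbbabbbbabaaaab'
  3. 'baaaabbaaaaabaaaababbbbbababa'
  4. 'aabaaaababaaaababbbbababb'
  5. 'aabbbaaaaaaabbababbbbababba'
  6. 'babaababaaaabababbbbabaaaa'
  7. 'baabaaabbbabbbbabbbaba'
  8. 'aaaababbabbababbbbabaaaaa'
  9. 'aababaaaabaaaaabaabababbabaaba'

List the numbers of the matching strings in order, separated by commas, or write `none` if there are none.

1 → no match
2 → match
3 → no match
4 → no match
5 → match
6 → match
7 → match
8 → match
9 → no match

2, 5, 6, 7, 8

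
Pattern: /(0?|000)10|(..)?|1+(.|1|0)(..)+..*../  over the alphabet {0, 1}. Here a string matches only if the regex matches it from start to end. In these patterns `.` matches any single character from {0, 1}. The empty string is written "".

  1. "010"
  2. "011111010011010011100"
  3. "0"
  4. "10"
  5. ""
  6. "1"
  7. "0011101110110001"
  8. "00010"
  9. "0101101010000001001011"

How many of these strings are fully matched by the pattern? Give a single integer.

4

1 → match
2 → no match
3 → no match
4 → match
5 → match
6 → no match
7 → no match
8 → match
9 → no match
Total matched: 4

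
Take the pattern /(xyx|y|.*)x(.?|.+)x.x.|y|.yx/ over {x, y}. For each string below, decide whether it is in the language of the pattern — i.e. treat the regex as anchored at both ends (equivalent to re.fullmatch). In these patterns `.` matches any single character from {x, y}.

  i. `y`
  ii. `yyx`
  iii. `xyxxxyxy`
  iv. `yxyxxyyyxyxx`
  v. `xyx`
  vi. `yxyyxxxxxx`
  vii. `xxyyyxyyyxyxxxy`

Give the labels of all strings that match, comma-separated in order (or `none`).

i → match
ii → match
iii → match
iv → match
v → match
vi → match
vii → match

i, ii, iii, iv, v, vi, vii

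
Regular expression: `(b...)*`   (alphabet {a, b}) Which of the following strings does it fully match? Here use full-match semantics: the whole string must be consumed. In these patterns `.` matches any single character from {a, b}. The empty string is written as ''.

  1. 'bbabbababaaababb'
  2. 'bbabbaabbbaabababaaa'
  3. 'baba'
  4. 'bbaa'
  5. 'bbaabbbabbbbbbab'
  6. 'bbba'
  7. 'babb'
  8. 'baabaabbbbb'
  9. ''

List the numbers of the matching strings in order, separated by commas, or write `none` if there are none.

1, 2, 3, 4, 5, 6, 7, 9

1 → match
2 → match
3 → match
4 → match
5 → match
6 → match
7 → match
8 → no match
9 → match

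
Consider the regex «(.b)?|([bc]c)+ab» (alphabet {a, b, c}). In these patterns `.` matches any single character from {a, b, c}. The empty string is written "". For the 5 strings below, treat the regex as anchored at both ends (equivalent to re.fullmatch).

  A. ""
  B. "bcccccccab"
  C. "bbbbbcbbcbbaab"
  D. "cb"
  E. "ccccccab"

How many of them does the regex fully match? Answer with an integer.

A → match
B → match
C → no match
D → match
E → match
Total matched: 4

4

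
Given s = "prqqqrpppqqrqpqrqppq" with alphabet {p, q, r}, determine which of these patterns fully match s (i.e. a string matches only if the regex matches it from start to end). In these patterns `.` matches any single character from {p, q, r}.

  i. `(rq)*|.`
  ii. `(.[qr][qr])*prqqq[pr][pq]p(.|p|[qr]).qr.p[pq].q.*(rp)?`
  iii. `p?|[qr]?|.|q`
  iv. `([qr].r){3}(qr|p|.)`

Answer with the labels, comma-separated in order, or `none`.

ii

i → no match
ii → match
iii → no match
iv → no match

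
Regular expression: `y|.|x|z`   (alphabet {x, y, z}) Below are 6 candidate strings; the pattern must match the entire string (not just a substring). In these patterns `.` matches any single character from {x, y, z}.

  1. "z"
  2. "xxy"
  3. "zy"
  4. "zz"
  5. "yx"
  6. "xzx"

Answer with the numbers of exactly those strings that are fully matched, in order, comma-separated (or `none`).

1

1. "z" → match
2. "xxy" → no match
3. "zy" → no match
4. "zz" → no match
5. "yx" → no match
6. "xzx" → no match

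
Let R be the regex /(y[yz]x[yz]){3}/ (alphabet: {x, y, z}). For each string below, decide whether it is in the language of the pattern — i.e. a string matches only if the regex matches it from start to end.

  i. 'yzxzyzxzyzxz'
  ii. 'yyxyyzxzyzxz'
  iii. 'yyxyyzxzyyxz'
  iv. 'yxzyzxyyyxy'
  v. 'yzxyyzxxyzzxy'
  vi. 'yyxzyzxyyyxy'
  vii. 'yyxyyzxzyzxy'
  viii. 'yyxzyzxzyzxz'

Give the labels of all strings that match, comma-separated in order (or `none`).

i → match
ii → match
iii → match
iv → no match
v → no match
vi → match
vii → match
viii → match

i, ii, iii, vi, vii, viii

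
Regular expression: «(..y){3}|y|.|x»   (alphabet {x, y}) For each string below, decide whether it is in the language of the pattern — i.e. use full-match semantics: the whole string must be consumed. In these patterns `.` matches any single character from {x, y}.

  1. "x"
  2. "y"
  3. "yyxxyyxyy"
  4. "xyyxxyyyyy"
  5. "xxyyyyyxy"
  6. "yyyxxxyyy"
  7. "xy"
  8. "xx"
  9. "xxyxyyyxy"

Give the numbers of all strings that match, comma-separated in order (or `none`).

1, 2, 5, 9

1. "x" → match
2. "y" → match
3. "yyxxyyxyy" → no match
4. "xyyxxyyyyy" → no match
5. "xxyyyyyxy" → match
6. "yyyxxxyyy" → no match
7. "xy" → no match
8. "xx" → no match
9. "xxyxyyyxy" → match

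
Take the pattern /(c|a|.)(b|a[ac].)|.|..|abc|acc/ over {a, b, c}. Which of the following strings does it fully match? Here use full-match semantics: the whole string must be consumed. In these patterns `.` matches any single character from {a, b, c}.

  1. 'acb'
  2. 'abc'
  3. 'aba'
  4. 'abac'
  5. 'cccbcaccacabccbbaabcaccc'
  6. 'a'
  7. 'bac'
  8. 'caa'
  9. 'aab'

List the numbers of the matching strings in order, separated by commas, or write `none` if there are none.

1. 'acb' → no match
2. 'abc' → match
3. 'aba' → no match
4. 'abac' → no match
5 → no match
6. 'a' → match
7. 'bac' → no match
8. 'caa' → no match
9. 'aab' → no match

2, 6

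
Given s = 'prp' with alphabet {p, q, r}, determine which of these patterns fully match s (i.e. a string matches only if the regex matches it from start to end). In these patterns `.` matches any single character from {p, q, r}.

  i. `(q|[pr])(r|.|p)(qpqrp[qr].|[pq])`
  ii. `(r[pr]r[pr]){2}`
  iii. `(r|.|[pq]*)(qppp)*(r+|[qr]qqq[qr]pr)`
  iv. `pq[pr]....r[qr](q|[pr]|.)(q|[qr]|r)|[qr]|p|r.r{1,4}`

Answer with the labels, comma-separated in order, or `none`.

i

i → match
ii → no match — must start with 'r'
iii → no match
iv → no match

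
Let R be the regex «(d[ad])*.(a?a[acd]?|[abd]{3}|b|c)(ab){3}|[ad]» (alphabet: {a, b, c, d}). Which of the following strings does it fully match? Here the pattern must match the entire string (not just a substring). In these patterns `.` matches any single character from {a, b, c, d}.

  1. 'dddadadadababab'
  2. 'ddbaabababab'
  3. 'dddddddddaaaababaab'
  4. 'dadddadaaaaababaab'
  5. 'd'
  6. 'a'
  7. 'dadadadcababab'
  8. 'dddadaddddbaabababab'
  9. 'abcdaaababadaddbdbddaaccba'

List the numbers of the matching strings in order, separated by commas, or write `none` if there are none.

1, 2, 5, 6, 7, 8

1 → match
2 → match
3 → no match
4 → no match
5 → match
6 → match
7 → match
8 → match
9 → no match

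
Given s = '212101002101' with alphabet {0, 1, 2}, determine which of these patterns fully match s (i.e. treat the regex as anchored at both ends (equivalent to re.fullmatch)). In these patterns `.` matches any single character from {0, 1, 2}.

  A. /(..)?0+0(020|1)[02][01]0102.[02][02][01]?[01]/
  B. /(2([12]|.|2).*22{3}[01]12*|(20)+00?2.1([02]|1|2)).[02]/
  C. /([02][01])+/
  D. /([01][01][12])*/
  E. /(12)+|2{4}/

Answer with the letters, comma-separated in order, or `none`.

A → no match
B → no match
C → match
D → no match
E → no match

C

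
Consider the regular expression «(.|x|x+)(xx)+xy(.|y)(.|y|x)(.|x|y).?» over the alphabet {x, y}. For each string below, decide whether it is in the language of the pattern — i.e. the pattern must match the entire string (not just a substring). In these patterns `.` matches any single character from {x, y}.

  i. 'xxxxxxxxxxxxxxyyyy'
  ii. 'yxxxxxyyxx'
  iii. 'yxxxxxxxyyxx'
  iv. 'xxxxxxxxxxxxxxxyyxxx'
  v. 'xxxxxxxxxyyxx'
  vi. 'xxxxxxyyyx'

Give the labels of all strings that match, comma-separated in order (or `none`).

i, ii, iii, iv, v, vi

i → match
ii. 'yxxxxxyyxx' → match
iii. 'yxxxxxxxyyxx' → match
iv → match
v → match
vi. 'xxxxxxyyyx' → match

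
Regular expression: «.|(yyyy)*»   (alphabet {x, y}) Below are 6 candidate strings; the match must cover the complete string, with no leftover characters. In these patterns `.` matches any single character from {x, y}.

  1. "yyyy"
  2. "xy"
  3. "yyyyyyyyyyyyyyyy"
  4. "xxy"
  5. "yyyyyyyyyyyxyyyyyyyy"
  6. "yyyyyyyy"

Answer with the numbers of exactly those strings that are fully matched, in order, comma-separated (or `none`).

1, 3, 6

1. "yyyy" → match
2. "xy" → no match
3 → match
4. "xxy" → no match
5 → no match
6. "yyyyyyyy" → match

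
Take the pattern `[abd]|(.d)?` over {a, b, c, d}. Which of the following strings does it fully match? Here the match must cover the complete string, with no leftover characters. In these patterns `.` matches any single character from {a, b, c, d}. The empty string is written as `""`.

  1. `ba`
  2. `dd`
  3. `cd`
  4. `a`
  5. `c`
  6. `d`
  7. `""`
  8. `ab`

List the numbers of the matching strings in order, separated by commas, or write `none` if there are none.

2, 3, 4, 6, 7

1 → no match
2 → match
3 → match
4 → match
5 → no match
6 → match
7 → match
8 → no match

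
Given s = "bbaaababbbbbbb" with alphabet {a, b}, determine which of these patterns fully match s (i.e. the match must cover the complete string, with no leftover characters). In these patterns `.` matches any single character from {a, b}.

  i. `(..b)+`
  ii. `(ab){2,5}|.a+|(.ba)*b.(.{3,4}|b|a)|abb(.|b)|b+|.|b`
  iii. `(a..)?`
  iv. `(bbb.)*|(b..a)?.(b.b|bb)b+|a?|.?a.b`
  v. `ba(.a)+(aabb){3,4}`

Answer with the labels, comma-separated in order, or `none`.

iv

i → no match
ii → no match
iii → no match
iv → match
v → no match — must start with "ba"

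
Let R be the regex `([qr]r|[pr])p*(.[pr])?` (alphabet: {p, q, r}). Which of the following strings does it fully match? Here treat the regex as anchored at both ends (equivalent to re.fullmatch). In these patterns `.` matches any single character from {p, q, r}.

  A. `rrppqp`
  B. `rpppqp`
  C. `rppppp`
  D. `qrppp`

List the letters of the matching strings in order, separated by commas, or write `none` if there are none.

A, B, C, D

A → match
B → match
C → match
D → match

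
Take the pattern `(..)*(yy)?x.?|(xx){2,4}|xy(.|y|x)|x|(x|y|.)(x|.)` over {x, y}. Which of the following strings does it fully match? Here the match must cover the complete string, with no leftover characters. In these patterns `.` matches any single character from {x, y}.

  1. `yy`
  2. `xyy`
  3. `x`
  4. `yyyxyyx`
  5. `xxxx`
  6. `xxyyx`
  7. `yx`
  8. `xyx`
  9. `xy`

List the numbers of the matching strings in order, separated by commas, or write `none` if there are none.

1, 2, 3, 4, 5, 6, 7, 8, 9

1 → match
2 → match
3 → match
4 → match
5 → match
6 → match
7 → match
8 → match
9 → match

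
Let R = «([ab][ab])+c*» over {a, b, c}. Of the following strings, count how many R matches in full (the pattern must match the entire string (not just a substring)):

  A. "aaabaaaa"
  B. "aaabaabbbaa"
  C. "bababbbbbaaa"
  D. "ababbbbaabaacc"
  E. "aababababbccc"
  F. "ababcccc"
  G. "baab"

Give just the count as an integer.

A → match
B → no match
C → match
D → match
E → match
F → match
G → match
Total matched: 6

6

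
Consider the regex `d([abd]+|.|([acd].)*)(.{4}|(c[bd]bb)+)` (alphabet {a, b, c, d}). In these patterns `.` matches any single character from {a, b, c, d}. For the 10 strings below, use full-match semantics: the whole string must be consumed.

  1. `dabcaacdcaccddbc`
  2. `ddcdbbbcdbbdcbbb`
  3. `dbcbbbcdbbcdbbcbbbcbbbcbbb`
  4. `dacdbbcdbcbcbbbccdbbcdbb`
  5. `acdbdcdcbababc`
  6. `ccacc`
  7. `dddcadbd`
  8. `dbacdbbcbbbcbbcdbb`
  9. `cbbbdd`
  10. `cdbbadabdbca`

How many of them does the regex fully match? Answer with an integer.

1

1 → no match
2 → no match
3 → match
4 → no match
5 → no match — must start with `d`
6 → no match — must start with `d`
7 → no match
8 → no match
9 → no match — must start with `d`
10 → no match — must start with `d`
Total matched: 1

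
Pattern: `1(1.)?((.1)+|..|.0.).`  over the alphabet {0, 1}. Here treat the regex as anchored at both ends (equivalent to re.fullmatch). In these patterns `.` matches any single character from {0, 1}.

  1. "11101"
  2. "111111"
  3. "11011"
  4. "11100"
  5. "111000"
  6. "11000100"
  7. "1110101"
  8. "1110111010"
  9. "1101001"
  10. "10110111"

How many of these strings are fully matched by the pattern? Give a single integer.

1 → no match
2 → match
3 → match
4 → no match
5 → match
6 → no match
7 → no match
8 → match
9 → match
10 → no match
Total matched: 5

5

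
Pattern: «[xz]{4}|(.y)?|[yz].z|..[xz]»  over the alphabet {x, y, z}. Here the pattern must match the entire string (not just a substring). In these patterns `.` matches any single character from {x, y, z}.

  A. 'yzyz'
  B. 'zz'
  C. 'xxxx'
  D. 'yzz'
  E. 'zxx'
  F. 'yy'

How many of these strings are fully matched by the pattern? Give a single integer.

A → no match
B → no match
C → match
D → match
E → match
F → match
Total matched: 4

4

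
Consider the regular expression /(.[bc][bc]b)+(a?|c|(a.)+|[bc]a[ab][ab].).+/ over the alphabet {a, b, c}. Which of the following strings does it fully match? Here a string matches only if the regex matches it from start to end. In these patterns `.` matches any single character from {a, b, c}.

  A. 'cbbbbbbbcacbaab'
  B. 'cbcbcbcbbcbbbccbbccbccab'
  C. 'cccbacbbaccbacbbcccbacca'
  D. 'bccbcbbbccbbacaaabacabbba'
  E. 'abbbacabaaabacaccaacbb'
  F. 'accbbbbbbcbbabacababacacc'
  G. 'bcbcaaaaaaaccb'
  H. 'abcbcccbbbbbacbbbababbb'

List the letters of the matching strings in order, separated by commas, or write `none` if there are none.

A → match
B → match
C → match
D → match
E → match
F → match
G → no match
H → match

A, B, C, D, E, F, H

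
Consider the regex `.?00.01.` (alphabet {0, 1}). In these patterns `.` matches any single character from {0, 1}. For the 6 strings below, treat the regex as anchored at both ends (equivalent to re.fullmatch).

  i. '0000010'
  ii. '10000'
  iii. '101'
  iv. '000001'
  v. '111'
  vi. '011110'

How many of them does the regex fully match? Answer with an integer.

i. '0000010' → match
ii. '10000' → no match
iii. '101' → no match
iv. '000001' → no match
v. '111' → no match
vi. '011110' → no match
Total matched: 1

1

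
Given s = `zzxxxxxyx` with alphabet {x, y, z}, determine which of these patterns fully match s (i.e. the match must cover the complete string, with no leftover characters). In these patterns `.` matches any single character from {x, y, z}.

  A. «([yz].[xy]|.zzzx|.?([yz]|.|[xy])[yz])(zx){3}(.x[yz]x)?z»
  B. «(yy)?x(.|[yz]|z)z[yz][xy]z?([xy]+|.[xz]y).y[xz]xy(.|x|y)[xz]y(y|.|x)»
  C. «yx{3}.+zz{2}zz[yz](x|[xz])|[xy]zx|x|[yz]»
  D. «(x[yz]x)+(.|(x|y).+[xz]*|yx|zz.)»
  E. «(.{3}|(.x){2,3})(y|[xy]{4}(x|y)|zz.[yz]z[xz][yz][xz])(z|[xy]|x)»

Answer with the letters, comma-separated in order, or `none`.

A → no match — must end with `z`
B → no match
C → no match
D → no match — must start with `x`
E → match

E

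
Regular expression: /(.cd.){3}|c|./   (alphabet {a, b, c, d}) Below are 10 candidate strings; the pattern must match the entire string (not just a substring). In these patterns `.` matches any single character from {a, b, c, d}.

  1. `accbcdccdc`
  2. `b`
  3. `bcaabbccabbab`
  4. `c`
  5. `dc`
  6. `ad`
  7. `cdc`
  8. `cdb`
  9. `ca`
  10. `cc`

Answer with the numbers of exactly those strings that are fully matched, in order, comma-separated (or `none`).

1 → no match
2 → match
3 → no match
4 → match
5 → no match
6 → no match
7 → no match
8 → no match
9 → no match
10 → no match

2, 4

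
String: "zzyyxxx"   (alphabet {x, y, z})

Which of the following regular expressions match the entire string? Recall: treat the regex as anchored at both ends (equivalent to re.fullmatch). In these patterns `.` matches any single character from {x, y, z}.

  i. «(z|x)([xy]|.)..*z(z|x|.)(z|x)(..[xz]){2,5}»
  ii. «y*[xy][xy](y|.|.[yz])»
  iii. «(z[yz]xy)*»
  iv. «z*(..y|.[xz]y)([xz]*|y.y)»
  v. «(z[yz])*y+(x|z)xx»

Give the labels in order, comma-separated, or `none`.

i → no match
ii → no match
iii → no match
iv → match
v → match

iv, v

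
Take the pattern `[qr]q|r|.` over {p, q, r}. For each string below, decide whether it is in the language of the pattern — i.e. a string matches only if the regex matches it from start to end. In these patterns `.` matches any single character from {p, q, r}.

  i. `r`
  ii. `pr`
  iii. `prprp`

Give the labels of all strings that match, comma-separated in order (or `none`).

i → match
ii → no match
iii → no match

i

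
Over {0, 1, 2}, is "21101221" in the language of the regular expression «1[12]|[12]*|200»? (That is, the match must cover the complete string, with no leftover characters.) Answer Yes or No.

No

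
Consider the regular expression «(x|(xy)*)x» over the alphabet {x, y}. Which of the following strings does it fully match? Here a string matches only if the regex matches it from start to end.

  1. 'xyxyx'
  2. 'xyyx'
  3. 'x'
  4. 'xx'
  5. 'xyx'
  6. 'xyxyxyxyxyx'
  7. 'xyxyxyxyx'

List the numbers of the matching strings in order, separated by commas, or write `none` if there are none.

1 → match
2 → no match
3 → match
4 → match
5 → match
6 → match
7 → match

1, 3, 4, 5, 6, 7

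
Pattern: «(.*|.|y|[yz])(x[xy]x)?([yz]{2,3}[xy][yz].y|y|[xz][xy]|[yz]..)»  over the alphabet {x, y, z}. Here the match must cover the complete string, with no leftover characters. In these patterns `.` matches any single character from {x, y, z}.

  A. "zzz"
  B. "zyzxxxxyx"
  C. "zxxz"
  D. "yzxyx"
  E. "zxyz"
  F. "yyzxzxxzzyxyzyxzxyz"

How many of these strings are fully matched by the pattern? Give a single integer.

1

A → match
B → no match
C → no match
D → no match
E → no match
F → no match
Total matched: 1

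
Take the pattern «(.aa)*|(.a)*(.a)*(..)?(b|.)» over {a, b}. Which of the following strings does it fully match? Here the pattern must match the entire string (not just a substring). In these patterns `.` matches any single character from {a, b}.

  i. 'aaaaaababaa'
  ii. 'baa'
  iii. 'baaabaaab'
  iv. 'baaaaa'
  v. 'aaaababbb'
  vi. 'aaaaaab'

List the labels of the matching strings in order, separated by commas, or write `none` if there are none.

i. 'aaaaaababaa' → match
ii. 'baa' → match
iii. 'baaabaaab' → match
iv. 'baaaaa' → match
v. 'aaaababbb' → match
vi. 'aaaaaab' → match

i, ii, iii, iv, v, vi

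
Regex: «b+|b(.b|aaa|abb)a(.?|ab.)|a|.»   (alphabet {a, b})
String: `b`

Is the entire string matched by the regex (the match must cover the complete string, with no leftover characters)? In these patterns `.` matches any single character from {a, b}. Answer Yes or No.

Yes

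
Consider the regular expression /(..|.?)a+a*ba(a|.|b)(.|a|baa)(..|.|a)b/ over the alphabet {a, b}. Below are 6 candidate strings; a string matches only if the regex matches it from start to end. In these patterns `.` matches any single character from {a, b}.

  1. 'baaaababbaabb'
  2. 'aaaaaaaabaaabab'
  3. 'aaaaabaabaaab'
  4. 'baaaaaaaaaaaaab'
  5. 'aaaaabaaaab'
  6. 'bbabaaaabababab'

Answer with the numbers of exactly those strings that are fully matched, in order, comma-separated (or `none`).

1, 2, 3, 5

1 → match
2 → match
3 → match
4 → no match
5 → match
6 → no match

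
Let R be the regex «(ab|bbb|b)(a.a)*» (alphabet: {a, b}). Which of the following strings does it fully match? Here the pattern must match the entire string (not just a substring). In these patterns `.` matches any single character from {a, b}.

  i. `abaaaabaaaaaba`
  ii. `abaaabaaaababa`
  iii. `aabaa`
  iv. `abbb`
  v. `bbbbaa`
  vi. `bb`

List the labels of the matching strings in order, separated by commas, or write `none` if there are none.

i

i → match
ii → no match
iii. `aabaa` → no match
iv. `abbb` → no match
v. `bbbbaa` → no match
vi. `bb` → no match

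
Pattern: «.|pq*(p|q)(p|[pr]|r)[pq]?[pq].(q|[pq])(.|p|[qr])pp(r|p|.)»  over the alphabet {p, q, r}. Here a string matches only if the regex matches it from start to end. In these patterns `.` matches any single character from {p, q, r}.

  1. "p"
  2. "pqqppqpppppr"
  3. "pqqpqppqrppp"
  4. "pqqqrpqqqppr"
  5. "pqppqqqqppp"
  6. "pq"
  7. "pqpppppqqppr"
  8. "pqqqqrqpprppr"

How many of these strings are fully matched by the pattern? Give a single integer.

7

1. "p" → match
2. "pqqppqpppppr" → match
3. "pqqpqppqrppp" → match
4. "pqqqrpqqqppr" → match
5. "pqppqqqqppp" → match
6. "pq" → no match
7. "pqpppppqqppr" → match
8 → match
Total matched: 7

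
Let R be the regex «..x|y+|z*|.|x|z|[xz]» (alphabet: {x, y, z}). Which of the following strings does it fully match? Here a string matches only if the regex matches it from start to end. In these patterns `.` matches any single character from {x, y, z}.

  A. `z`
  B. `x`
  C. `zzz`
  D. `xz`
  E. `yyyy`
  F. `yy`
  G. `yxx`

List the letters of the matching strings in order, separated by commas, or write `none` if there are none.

A, B, C, E, F, G

A → match
B → match
C → match
D → no match
E → match
F → match
G → match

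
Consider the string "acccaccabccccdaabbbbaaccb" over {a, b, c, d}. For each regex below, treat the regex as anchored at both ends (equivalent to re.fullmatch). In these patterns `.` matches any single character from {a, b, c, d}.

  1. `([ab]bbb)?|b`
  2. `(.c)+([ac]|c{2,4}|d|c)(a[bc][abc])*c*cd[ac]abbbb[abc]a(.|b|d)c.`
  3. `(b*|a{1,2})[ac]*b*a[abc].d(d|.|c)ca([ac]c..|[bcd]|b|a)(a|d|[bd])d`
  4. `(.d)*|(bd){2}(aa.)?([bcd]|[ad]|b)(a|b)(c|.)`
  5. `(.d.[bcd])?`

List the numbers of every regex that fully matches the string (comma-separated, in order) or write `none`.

1 → no match
2 → match
3 → no match — must end with "d"
4 → no match
5 → no match

2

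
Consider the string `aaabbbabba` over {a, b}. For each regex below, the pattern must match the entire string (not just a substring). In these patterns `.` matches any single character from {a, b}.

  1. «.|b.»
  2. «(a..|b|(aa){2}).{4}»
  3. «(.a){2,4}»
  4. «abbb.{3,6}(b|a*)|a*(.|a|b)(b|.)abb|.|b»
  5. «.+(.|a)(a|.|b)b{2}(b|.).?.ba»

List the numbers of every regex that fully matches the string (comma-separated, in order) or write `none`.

5

1 → no match
2 → no match
3 → no match
4 → no match
5 → match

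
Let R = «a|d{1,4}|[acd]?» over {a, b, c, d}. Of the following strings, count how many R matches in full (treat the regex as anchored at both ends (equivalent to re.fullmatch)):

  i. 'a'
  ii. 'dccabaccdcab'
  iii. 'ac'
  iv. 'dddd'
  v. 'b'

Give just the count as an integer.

i. 'a' → match
ii. 'dccabaccdcab' → no match
iii. 'ac' → no match
iv. 'dddd' → match
v. 'b' → no match
Total matched: 2

2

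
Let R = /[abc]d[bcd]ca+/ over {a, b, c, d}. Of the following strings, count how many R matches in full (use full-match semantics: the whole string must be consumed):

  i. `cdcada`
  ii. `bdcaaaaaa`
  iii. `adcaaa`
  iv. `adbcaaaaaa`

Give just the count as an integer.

1

i → no match
ii → no match
iii → no match
iv → match
Total matched: 1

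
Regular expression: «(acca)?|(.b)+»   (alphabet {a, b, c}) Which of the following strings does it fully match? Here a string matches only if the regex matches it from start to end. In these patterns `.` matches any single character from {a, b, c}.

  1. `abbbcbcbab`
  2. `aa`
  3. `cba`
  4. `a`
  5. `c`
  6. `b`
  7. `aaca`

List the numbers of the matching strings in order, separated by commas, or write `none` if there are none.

1 → match
2 → no match
3 → no match
4 → no match
5 → no match
6 → no match
7 → no match

1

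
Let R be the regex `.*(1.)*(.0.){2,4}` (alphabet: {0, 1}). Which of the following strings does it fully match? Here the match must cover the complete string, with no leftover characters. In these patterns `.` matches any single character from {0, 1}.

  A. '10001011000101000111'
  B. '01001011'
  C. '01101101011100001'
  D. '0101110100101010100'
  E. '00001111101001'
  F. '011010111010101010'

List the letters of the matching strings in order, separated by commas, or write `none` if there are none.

A → no match
B → no match
C → match
D → no match
E → match
F → no match

C, E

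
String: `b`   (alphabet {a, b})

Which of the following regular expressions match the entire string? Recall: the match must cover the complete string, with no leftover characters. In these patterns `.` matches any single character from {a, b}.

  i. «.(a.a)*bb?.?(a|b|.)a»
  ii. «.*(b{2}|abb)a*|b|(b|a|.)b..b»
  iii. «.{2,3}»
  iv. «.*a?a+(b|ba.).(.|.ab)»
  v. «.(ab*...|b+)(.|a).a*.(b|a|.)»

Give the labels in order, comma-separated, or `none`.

i → no match — must end with `a`
ii → match
iii → no match
iv → no match
v → no match

ii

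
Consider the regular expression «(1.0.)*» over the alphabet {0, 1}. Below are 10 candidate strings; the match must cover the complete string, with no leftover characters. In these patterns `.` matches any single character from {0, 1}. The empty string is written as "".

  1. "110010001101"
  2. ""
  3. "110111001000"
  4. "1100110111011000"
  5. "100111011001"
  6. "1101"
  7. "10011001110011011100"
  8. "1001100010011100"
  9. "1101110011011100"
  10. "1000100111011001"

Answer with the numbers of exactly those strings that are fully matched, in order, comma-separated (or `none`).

1, 2, 3, 4, 5, 6, 7, 8, 9, 10

1 → match
2 → match
3 → match
4 → match
5 → match
6 → match
7 → match
8 → match
9 → match
10 → match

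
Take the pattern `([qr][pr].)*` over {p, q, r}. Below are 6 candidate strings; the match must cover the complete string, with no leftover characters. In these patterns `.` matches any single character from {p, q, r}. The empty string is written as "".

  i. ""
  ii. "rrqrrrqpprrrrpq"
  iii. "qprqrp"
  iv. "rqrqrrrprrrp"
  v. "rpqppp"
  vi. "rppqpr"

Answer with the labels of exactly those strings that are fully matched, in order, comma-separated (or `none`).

i. "" → match
ii → match
iii. "qprqrp" → match
iv. "rqrqrrrprrrp" → no match
v. "rpqppp" → no match
vi. "rppqpr" → match

i, ii, iii, vi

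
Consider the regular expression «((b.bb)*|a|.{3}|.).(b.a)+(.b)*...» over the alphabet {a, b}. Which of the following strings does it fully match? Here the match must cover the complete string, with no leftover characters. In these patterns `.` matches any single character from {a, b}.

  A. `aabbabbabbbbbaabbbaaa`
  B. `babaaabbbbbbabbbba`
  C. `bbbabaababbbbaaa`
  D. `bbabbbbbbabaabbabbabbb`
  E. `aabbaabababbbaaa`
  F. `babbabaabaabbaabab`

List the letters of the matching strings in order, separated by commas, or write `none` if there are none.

E

A → no match
B → no match
C → no match
D → no match
E → match
F → no match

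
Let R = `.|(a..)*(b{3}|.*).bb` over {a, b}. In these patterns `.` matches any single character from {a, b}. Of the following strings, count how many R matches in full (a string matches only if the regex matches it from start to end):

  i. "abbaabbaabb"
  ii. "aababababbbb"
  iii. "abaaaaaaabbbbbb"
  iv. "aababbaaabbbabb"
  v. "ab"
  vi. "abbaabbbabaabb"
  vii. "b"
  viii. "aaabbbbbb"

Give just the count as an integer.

7

i → match
ii → match
iii → match
iv → match
v → no match
vi → match
vii → match
viii → match
Total matched: 7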